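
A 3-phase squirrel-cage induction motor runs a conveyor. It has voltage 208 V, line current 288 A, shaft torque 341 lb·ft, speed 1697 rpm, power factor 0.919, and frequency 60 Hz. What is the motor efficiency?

86.2 %

τ = 341 lb·ft × 1.356 = 462.4 N·m
ω = 2π × 1697/60 = 177.7 rad/s; P_out = τω = 462.4 × 177.7 = 82168 W
P_in = √3·V_L·I_L·cosφ = 1.732 × 208 × 288 × 0.919 = 95350 W
η = P_out / P_in = 82168 / 95350 = 0.862 = 86.2%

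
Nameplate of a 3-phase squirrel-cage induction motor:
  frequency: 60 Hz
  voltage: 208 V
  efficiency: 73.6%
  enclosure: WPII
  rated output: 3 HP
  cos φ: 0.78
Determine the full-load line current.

P_out = 3 × 746 = 2238 W
P_in = P_out / η = 2238 / 0.736 = 3041 W
I_L = P_in / (√3·V_L·cosφ) = 3041 / (1.732 × 208 × 0.78) = 10.8 A

10.8 A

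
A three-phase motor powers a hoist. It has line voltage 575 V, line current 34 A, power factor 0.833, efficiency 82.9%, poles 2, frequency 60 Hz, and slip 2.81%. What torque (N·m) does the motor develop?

63.8 N·m

P_in = √3·V·I·cosφ = 1.732 × 575 × 34 × 0.833 = 28206 W
P_out = η·P_in = 0.829 × 28206 = 23383 W
n_s = 120×60/2 = 3600 rpm; n = 3600×(1−0.0281) = 3499 rpm
ω = 2π×3499/60 = 366.4 rad/s
τ = P_out/ω = 23383/366.4 = 63.8 N·m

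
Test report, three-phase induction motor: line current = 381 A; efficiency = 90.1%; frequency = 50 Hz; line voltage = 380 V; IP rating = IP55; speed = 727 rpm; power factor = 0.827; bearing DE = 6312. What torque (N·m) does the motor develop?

2450 N·m

P_in = √3·V·I·cosφ = 1.732 × 380 × 381 × 0.827 = 207378 W
P_out = η·P_in = 0.901 × 207378 = 186848 W
n = 727 rpm
ω = 2π×727/60 = 76.13 rad/s
τ = P_out/ω = 186848/76.13 = 2450 N·m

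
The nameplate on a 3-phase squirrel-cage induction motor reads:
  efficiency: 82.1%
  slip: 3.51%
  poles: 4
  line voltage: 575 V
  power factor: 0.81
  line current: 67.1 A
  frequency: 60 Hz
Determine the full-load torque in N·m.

P_in = √3·V·I·cosφ = 1.732 × 575 × 67.1 × 0.81 = 54128 W
P_out = η·P_in = 0.821 × 54128 = 44439 W
n_s = 120×60/4 = 1800 rpm; n = 1800×(1−0.0351) = 1737 rpm
ω = 2π×1737/60 = 181.9 rad/s
τ = P_out/ω = 44439/181.9 = 244 N·m

244 N·m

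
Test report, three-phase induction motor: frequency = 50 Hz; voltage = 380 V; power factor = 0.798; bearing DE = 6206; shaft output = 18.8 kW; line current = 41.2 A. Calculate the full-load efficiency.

P_out = 18.8 kW = 18800 W
P_in = √3·V_L·I_L·cosφ = 1.732 × 380 × 41.2 × 0.798 = 21639 W
η = P_out / P_in = 18800 / 21639 = 0.869 = 86.9%

86.9 %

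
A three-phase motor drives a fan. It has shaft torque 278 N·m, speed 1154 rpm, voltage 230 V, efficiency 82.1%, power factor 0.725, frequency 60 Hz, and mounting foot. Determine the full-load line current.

ω = 2π×1154/60 = 120.8 rad/s; P_out = τω = 278 × 120.8 = 33582 W
P_in = P_out / η = 33582 / 0.821 = 40904 W
I_L = P_in / (√3·V_L·cosφ) = 40904 / (1.732 × 230 × 0.725) = 142 A

142 A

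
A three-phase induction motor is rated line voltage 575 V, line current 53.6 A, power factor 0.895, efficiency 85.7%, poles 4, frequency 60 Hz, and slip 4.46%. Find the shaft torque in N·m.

P_in = √3·V·I·cosφ = 1.732 × 575 × 53.6 × 0.895 = 47775 W
P_out = η·P_in = 0.857 × 47775 = 40943 W
n_s = 120×60/4 = 1800 rpm; n = 1800×(1−0.0446) = 1720 rpm
ω = 2π×1720/60 = 180.1 rad/s
τ = P_out/ω = 40943/180.1 = 227 N·m

227 N·m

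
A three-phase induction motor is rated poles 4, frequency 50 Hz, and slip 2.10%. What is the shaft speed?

1468 rpm

n_s = 120f/p = 120×50/4 = 1500 rpm
n = n_s(1 − s) = 1500 × (1 − 0.021) = 1468 rpm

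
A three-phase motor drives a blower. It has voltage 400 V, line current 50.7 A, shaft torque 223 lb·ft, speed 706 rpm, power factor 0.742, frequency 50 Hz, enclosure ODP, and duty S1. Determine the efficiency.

85.8 %

τ = 223 lb·ft × 1.356 = 302.4 N·m
ω = 2π × 706/60 = 73.93 rad/s; P_out = τω = 302.4 × 73.93 = 22356 W
P_in = √3·V_L·I_L·cosφ = 1.732 × 400 × 50.7 × 0.742 = 26063 W
η = P_out / P_in = 22356 / 26063 = 0.858 = 85.8%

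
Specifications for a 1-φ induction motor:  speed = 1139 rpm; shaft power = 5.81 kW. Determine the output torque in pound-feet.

35.9 lb·ft

ω = 2π × 1139/60 = 119.3 rad/s
τ = P/ω = 5810/119.3 = 48.7 N·m
In lb·ft: 48.7/1.356 = 35.9 lb·ft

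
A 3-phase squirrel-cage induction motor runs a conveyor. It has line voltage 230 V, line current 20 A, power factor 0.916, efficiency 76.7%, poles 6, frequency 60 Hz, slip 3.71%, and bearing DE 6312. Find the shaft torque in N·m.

P_in = √3·V·I·cosφ = 1.732 × 230 × 20 × 0.916 = 7298 W
P_out = η·P_in = 0.767 × 7298 = 5598 W
n_s = 120×60/6 = 1200 rpm; n = 1200×(1−0.0371) = 1155 rpm
ω = 2π×1155/60 = 121 rad/s
τ = P_out/ω = 5598/121 = 46.3 N·m

46.3 N·m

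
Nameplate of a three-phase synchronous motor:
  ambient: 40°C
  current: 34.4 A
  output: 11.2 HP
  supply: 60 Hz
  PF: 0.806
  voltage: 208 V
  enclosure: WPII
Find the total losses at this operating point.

1.63 kW

P_in = √3·V·I·cosφ = 1.732×208×34.4×0.806 = 9989 W
P_out = 11.2×746 = 8355 W
Losses = P_in − P_out = 9989 − 8355 = 1634 W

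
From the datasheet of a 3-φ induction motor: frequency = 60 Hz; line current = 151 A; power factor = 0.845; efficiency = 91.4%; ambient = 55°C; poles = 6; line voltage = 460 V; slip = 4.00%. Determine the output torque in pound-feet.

P_in = √3·V·I·cosφ = 1.732 × 460 × 151 × 0.845 = 101657 W
P_out = η·P_in = 0.914 × 101657 = 92914 W
n_s = 120×60/6 = 1200 rpm; n = 1200×(1−0.04) = 1152 rpm
ω = 2π×1152/60 = 120.6 rad/s
τ = P_out/ω = 92914/120.6 = 770.4 N·m
In lb·ft: 770.4/1.356 = 568 lb·ft

568 lb·ft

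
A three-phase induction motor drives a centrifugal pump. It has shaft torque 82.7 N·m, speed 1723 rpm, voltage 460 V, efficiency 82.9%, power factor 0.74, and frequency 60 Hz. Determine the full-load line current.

ω = 2π×1723/60 = 180.4 rad/s; P_out = τω = 82.7 × 180.4 = 14919 W
P_in = P_out / η = 14919 / 0.829 = 17996 W
I_L = P_in / (√3·V_L·cosφ) = 17996 / (1.732 × 460 × 0.74) = 30.5 A

30.5 A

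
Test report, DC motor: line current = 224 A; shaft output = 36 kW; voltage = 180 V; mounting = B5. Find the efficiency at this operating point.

P_out = 36 kW = 36000 W
P_in = V·I = 180 × 224 = 40320 W
η = P_out / P_in = 36000 / 40320 = 0.893 = 89.3%

89.3 %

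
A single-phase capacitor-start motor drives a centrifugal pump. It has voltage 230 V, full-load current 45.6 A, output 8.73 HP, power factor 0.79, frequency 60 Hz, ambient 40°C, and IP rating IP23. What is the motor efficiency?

78.6 %

P_out = 8.73 × 746 = 6513 W
P_in = V·I·cosφ = 230 × 45.6 × 0.79 = 8286 W
η = P_out / P_in = 6513 / 8286 = 0.786 = 78.6%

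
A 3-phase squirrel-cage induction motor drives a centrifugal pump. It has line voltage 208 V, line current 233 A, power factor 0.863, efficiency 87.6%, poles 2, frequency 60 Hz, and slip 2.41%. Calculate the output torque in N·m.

P_in = √3·V·I·cosφ = 1.732 × 208 × 233 × 0.863 = 72440 W
P_out = η·P_in = 0.876 × 72440 = 63457 W
n_s = 120×60/2 = 3600 rpm; n = 3600×(1−0.0241) = 3513 rpm
ω = 2π×3513/60 = 367.9 rad/s
τ = P_out/ω = 63457/367.9 = 172 N·m

172 N·m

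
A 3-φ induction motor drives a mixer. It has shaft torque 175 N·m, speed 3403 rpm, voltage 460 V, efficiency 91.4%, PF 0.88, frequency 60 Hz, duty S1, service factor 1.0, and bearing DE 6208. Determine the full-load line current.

97.3 A

ω = 2π×3403/60 = 356.4 rad/s; P_out = τω = 175 × 356.4 = 62370 W
P_in = P_out / η = 62370 / 0.914 = 68239 W
I_L = P_in / (√3·V_L·cosφ) = 68239 / (1.732 × 460 × 0.88) = 97.3 A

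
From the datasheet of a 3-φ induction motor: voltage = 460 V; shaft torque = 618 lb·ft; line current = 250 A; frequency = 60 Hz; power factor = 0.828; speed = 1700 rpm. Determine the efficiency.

90.4 %

τ = 618 lb·ft × 1.356 = 838 N·m
ω = 2π × 1700/60 = 178 rad/s; P_out = τω = 838 × 178 = 149164 W
P_in = √3·V_L·I_L·cosφ = 1.732 × 460 × 250 × 0.828 = 164921 W
η = P_out / P_in = 149164 / 164921 = 0.904 = 90.4%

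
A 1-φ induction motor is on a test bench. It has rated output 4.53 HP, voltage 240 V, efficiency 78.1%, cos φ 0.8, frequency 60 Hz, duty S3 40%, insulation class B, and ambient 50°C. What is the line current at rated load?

P_out = 4.53 × 746 = 3379 W
P_in = P_out / η = 3379 / 0.781 = 4327 W
I = P_in / (V·cosφ) = 4327 / (240 × 0.8) = 22.5 A

22.5 A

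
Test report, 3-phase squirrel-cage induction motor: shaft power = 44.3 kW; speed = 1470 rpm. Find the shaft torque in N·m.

288 N·m

ω = 2π × 1470/60 = 153.9 rad/s
τ = P/ω = 44300/153.9 = 288 N·m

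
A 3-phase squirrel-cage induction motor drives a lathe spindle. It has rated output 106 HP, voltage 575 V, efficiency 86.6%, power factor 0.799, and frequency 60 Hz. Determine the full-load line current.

P_out = 106 × 746 = 79076 W
P_in = P_out / η = 79076 / 0.866 = 91312 W
I_L = P_in / (√3·V_L·cosφ) = 91312 / (1.732 × 575 × 0.799) = 115 A

115 A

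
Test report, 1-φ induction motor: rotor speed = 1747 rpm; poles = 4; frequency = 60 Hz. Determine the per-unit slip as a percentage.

2.94 %

n_s = 120f/p = 120×60/4 = 1800 rpm
s = (n_s − n)/n_s = (1800 − 1747)/1800 = 0.0294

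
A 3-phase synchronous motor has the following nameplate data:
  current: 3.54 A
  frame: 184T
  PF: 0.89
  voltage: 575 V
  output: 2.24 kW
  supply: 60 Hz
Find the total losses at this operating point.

P_in = √3·V·I·cosφ = 1.732×575×3.54×0.89 = 3138 W
P_out = 2240 W
Losses = P_in − P_out = 3138 − 2240 = 898 W

898 W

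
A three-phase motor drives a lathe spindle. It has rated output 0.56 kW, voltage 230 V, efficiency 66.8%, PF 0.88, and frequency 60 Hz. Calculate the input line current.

P_out = 0.56 kW = 560 W
P_in = P_out / η = 560 / 0.668 = 838 W
I_L = P_in / (√3·V_L·cosφ) = 838 / (1.732 × 230 × 0.88) = 2.39 A

2.39 A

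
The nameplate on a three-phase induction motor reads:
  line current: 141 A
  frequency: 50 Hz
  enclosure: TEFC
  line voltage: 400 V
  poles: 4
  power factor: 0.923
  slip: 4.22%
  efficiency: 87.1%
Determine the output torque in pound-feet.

P_in = √3·V·I·cosφ = 1.732 × 400 × 141 × 0.923 = 90163 W
P_out = η·P_in = 0.871 × 90163 = 78532 W
n_s = 120×50/4 = 1500 rpm; n = 1500×(1−0.0422) = 1437 rpm
ω = 2π×1437/60 = 150.5 rad/s
τ = P_out/ω = 78532/150.5 = 521.8 N·m
In lb·ft: 521.8/1.356 = 385 lb·ft

385 lb·ft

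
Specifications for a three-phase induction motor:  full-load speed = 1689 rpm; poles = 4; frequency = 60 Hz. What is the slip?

n_s = 120f/p = 120×60/4 = 1800 rpm
s = (n_s − n)/n_s = (1800 − 1689)/1800 = 0.0617

6.17 %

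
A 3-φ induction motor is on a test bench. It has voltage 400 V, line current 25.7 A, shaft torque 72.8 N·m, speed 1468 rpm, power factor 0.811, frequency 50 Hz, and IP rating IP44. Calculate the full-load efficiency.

77.5 %

ω = 2π × 1468/60 = 153.7 rad/s; P_out = τω = 72.8 × 153.7 = 11189 W
P_in = √3·V_L·I_L·cosφ = 1.732 × 400 × 25.7 × 0.811 = 14440 W
η = P_out / P_in = 11189 / 14440 = 0.775 = 77.5%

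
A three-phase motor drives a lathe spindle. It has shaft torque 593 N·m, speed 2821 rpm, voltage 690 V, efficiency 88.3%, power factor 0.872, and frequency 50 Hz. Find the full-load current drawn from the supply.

190 A

ω = 2π×2821/60 = 295.4 rad/s; P_out = τω = 593 × 295.4 = 175172 W
P_in = P_out / η = 175172 / 0.883 = 198383 W
I_L = P_in / (√3·V_L·cosφ) = 198383 / (1.732 × 690 × 0.872) = 190 A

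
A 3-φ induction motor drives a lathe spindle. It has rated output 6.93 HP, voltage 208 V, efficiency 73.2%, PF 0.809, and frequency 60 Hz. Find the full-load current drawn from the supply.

P_out = 6.93 × 746 = 5170 W
P_in = P_out / η = 5170 / 0.732 = 7063 W
I_L = P_in / (√3·V_L·cosφ) = 7063 / (1.732 × 208 × 0.809) = 24.2 A

24.2 A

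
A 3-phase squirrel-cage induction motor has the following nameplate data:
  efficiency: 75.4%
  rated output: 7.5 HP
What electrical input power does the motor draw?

P_out = 7.5 × 746 = 5595 W
P_in = P_out/η = 5595/0.754 = 7420 W = 7.42 kW

7.42 kW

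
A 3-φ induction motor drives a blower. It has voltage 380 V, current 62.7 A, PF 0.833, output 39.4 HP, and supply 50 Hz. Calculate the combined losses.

4980 W

P_in = √3·V·I·cosφ = 1.732×380×62.7×0.833 = 34375 W
P_out = 39.4×746 = 29392 W
Losses = P_in − P_out = 34375 − 29392 = 4983 W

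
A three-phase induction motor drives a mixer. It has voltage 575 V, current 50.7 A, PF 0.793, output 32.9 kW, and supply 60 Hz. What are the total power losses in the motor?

P_in = √3·V·I·cosφ = 1.732×575×50.7×0.793 = 40040 W
P_out = 32900 W
Losses = P_in − P_out = 40040 − 32900 = 7140 W

7.14 kW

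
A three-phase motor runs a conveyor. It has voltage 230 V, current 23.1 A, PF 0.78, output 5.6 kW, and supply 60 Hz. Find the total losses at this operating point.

P_in = √3·V·I·cosφ = 1.732×230×23.1×0.78 = 7178 W
P_out = 5600 W
Losses = P_in − P_out = 7178 − 5600 = 1578 W

1.58 kW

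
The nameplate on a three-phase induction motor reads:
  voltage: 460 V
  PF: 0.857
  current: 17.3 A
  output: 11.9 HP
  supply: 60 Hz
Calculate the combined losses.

P_in = √3·V·I·cosφ = 1.732×460×17.3×0.857 = 11812 W
P_out = 11.9×746 = 8877 W
Losses = P_in − P_out = 11812 − 8877 = 2935 W

2940 W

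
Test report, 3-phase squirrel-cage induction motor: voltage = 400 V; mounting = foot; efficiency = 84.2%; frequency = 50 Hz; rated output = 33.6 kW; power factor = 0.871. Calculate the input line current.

P_out = 33.6 kW = 33600 W
P_in = P_out / η = 33600 / 0.842 = 39905 W
I_L = P_in / (√3·V_L·cosφ) = 39905 / (1.732 × 400 × 0.871) = 66.1 A

66.1 A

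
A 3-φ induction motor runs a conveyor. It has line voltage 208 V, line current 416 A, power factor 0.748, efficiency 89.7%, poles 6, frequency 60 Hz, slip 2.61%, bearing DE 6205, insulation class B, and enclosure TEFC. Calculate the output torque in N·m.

P_in = √3·V·I·cosφ = 1.732 × 208 × 416 × 0.748 = 112100 W
P_out = η·P_in = 0.897 × 112100 = 100554 W
n_s = 120×60/6 = 1200 rpm; n = 1200×(1−0.0261) = 1169 rpm
ω = 2π×1169/60 = 122.4 rad/s
τ = P_out/ω = 100554/122.4 = 822 N·m

822 N·m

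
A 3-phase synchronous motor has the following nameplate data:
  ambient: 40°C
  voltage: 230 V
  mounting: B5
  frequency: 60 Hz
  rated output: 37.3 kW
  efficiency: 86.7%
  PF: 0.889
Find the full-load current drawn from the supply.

121 A

P_out = 37.3 kW = 37300 W
P_in = P_out / η = 37300 / 0.867 = 43022 W
I_L = P_in / (√3·V_L·cosφ) = 43022 / (1.732 × 230 × 0.889) = 121 A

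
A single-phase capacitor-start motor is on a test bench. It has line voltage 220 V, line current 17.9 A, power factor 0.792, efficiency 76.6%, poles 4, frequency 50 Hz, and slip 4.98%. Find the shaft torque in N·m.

16 N·m

P_in = V·I·cosφ = 220 × 17.9 × 0.792 = 3119 W
P_out = η·P_in = 0.766 × 3119 = 2389 W
n_s = 120×50/4 = 1500 rpm; n = 1500×(1−0.0498) = 1425 rpm
ω = 2π×1425/60 = 149.2 rad/s
τ = P_out/ω = 2389/149.2 = 16 N·m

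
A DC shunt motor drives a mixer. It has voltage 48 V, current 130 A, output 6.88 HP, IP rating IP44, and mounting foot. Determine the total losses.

1.11 kW

P_in = V·I = 48×130 = 6240 W
P_out = 6.88×746 = 5132 W
Losses = P_in − P_out = 6240 − 5132 = 1108 W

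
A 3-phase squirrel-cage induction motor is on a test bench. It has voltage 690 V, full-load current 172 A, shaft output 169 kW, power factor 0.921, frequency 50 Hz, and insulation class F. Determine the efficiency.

89.3 %

P_out = 169 kW = 169000 W
P_in = √3·V_L·I_L·cosφ = 1.732 × 690 × 172 × 0.921 = 189315 W
η = P_out / P_in = 169000 / 189315 = 0.893 = 89.3%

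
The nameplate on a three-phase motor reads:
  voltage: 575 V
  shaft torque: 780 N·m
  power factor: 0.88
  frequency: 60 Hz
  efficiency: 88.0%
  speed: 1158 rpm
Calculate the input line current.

ω = 2π×1158/60 = 121.3 rad/s; P_out = τω = 780 × 121.3 = 94614 W
P_in = P_out / η = 94614 / 0.880 = 107516 W
I_L = P_in / (√3·V_L·cosφ) = 107516 / (1.732 × 575 × 0.88) = 123 A

123 A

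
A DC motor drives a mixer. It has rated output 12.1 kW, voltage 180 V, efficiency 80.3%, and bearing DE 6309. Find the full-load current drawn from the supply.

P_out = 12.1 kW = 12100 W
P_in = P_out / η = 12100 / 0.803 = 15068 W
I = P_in / V = 15068 / 180 = 83.7 A

83.7 A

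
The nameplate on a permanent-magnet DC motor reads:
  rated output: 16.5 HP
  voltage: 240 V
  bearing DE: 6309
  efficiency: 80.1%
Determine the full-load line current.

P_out = 16.5 × 746 = 12309 W
P_in = P_out / η = 12309 / 0.801 = 15367 W
I = P_in / V = 15367 / 240 = 64 A

64 A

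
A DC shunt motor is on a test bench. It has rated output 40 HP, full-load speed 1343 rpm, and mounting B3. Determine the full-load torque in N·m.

212 N·m

P_out = 40 × 746 = 29840 W
ω = 2π × 1343/60 = 140.6 rad/s
τ = P_out/ω = 29840/140.6 = 212 N·m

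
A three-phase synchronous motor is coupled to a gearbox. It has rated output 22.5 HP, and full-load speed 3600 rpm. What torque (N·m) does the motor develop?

44.5 N·m

P_out = 22.5 × 746 = 16785 W
ω = 2π × 3600/60 = 377 rad/s
τ = P_out/ω = 16785/377 = 44.5 N·m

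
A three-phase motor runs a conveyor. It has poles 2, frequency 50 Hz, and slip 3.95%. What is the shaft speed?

2882 rpm

n_s = 120f/p = 120×50/2 = 3000 rpm
n = n_s(1 − s) = 3000 × (1 − 0.0395) = 2882 rpm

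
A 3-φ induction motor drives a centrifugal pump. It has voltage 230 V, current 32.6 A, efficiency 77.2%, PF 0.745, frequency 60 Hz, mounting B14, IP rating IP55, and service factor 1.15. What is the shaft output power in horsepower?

10 HP

P_in = √3·V·I·cosφ = 1.732 × 230 × 32.6 × 0.745 = 9675 W
P_out = η·P_in = 0.772 × 9675 = 7469 W
= 7469/746 = 10 HP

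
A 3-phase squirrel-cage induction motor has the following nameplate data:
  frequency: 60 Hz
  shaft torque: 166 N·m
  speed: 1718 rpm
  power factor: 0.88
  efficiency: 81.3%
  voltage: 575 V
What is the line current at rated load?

ω = 2π×1718/60 = 179.9 rad/s; P_out = τω = 166 × 179.9 = 29863 W
P_in = P_out / η = 29863 / 0.813 = 36732 W
I_L = P_in / (√3·V_L·cosφ) = 36732 / (1.732 × 575 × 0.88) = 41.9 A

41.9 A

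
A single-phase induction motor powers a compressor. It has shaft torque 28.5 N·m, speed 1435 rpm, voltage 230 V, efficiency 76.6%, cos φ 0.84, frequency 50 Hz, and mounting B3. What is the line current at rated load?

28.9 A

ω = 2π×1435/60 = 150.3 rad/s; P_out = τω = 28.5 × 150.3 = 4284 W
P_in = P_out / η = 4284 / 0.766 = 5593 W
I = P_in / (V·cosφ) = 5593 / (230 × 0.84) = 28.9 A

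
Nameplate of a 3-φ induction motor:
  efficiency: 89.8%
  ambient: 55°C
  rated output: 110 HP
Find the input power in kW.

P_out = 110 × 746 = 82060 W
P_in = P_out/η = 82060/0.898 = 91381 W = 91.4 kW

91.4 kW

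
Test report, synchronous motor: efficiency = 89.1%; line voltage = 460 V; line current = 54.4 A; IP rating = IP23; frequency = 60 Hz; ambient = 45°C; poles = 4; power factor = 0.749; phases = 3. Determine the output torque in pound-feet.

P_in = √3·V·I·cosφ = 1.732 × 460 × 54.4 × 0.749 = 32463 W
P_out = η·P_in = 0.891 × 32463 = 28925 W
n = n_s = 120×60/4 = 1800 rpm (synchronous)
ω = 2π×1800/60 = 188.5 rad/s
τ = P_out/ω = 28925/188.5 = 153.4 N·m
In lb·ft: 153.4/1.356 = 113 lb·ft

113 lb·ft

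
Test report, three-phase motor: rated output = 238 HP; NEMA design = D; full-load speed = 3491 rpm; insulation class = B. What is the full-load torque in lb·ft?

P_out = 238 × 746 = 177548 W
ω = 2π × 3491/60 = 365.6 rad/s
τ = P_out/ω = 177548/365.6 = 485.6 N·m
In lb·ft: 485.6/1.356 = 358 lb·ft

358 lb·ft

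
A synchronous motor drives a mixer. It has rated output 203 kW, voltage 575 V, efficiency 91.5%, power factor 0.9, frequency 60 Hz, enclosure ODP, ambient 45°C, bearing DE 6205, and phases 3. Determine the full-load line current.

P_out = 203 kW = 203000 W
P_in = P_out / η = 203000 / 0.915 = 221858 W
I_L = P_in / (√3·V_L·cosφ) = 221858 / (1.732 × 575 × 0.9) = 248 A

248 A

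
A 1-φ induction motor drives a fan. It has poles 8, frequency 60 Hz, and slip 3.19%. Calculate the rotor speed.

n_s = 120f/p = 120×60/8 = 900 rpm
n = n_s(1 − s) = 900 × (1 − 0.0319) = 871 rpm

871 rpm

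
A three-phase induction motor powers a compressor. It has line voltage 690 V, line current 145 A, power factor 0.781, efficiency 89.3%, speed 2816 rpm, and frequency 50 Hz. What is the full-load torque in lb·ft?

302 lb·ft

P_in = √3·V·I·cosφ = 1.732 × 690 × 145 × 0.781 = 135337 W
P_out = η·P_in = 0.893 × 135337 = 120856 W
n = 2816 rpm
ω = 2π×2816/60 = 294.9 rad/s
τ = P_out/ω = 120856/294.9 = 409.8 N·m
In lb·ft: 409.8/1.356 = 302 lb·ft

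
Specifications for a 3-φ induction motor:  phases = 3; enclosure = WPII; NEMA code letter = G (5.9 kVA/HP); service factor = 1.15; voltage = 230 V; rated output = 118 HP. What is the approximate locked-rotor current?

S_LR = 5.9 × 118 = 696.2 kVA
I_LR = S_LR/(√3·V_L) = 696200/(1.732×230) = 1750 A

1750 A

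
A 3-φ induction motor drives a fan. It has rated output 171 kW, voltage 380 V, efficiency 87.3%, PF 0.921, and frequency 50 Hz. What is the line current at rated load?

323 A

P_out = 171 kW = 171000 W
P_in = P_out / η = 171000 / 0.873 = 195876 W
I_L = P_in / (√3·V_L·cosφ) = 195876 / (1.732 × 380 × 0.921) = 323 A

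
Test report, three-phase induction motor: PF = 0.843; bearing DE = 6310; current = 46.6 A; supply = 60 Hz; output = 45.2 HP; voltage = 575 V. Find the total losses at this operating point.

P_in = √3·V·I·cosφ = 1.732×575×46.6×0.843 = 39123 W
P_out = 45.2×746 = 33719 W
Losses = P_in − P_out = 39123 − 33719 = 5404 W

5400 W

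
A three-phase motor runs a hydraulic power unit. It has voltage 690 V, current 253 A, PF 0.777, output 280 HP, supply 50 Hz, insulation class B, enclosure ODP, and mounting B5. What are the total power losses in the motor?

P_in = √3·V·I·cosφ = 1.732×690×253×0.777 = 234930 W
P_out = 280×746 = 208880 W
Losses = P_in − P_out = 234930 − 208880 = 26050 W

26.1 kW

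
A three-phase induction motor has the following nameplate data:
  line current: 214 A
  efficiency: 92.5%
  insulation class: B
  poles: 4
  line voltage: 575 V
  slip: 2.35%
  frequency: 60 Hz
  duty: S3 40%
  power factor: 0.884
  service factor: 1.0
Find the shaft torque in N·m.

947 N·m

P_in = √3·V·I·cosφ = 1.732 × 575 × 214 × 0.884 = 188400 W
P_out = η·P_in = 0.925 × 188400 = 174270 W
n_s = 120×60/4 = 1800 rpm; n = 1800×(1−0.0235) = 1758 rpm
ω = 2π×1758/60 = 184.1 rad/s
τ = P_out/ω = 174270/184.1 = 947 N·m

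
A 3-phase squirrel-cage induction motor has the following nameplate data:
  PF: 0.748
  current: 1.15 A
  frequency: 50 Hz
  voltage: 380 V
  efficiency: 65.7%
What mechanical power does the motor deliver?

P_in = √3·V·I·cosφ = 1.732 × 380 × 1.15 × 0.748 = 566 W
P_out = η·P_in = 0.657 × 566 = 372 W

0.372 kW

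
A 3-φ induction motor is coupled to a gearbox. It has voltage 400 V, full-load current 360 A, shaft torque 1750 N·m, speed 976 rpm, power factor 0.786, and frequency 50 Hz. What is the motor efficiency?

91.2 %

ω = 2π × 976/60 = 102.2 rad/s; P_out = τω = 1750 × 102.2 = 178850 W
P_in = √3·V_L·I_L·cosφ = 1.732 × 400 × 360 × 0.786 = 196035 W
η = P_out / P_in = 178850 / 196035 = 0.912 = 91.2%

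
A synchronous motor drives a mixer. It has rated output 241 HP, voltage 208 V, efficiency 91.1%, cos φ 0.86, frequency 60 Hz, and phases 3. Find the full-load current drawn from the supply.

637 A

P_out = 241 × 746 = 179786 W
P_in = P_out / η = 179786 / 0.911 = 197350 W
I_L = P_in / (√3·V_L·cosφ) = 197350 / (1.732 × 208 × 0.86) = 637 A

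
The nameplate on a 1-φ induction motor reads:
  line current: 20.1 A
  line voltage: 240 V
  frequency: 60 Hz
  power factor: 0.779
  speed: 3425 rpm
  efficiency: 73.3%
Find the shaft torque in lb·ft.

5.66 lb·ft

P_in = V·I·cosφ = 240 × 20.1 × 0.779 = 3758 W
P_out = η·P_in = 0.733 × 3758 = 2755 W
n = 3425 rpm
ω = 2π×3425/60 = 358.7 rad/s
τ = P_out/ω = 2755/358.7 = 7.681 N·m
In lb·ft: 7.681/1.356 = 5.66 lb·ft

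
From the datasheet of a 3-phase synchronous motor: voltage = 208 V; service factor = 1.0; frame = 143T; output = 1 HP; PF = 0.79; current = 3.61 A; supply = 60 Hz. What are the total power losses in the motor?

P_in = √3·V·I·cosφ = 1.732×208×3.61×0.79 = 1027 W
P_out = 1×746 = 746 W
Losses = P_in − P_out = 1027 − 746 = 281 W

281 W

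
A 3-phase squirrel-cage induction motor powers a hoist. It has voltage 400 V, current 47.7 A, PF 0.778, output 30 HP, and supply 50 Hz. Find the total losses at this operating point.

P_in = √3·V·I·cosφ = 1.732×400×47.7×0.778 = 25710 W
P_out = 30×746 = 22380 W
Losses = P_in − P_out = 25710 − 22380 = 3330 W

3.33 kW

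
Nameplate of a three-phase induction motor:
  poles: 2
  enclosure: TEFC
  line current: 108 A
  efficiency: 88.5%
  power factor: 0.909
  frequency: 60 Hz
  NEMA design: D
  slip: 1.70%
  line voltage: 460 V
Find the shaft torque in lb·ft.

P_in = √3·V·I·cosφ = 1.732 × 460 × 108 × 0.909 = 78216 W
P_out = η·P_in = 0.885 × 78216 = 69221 W
n_s = 120×60/2 = 3600 rpm; n = 3600×(1−0.017) = 3539 rpm
ω = 2π×3539/60 = 370.6 rad/s
τ = P_out/ω = 69221/370.6 = 186.8 N·m
In lb·ft: 186.8/1.356 = 138 lb·ft

138 lb·ft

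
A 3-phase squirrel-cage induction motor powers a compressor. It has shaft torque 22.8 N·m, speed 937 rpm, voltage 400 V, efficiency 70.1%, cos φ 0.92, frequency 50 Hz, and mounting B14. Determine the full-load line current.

ω = 2π×937/60 = 98.12 rad/s; P_out = τω = 22.8 × 98.12 = 2237 W
P_in = P_out / η = 2237 / 0.701 = 3191 W
I_L = P_in / (√3·V_L·cosφ) = 3191 / (1.732 × 400 × 0.92) = 5.01 A

5.01 A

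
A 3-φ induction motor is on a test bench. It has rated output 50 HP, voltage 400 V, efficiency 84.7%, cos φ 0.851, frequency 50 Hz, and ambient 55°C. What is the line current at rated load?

P_out = 50 × 746 = 37300 W
P_in = P_out / η = 37300 / 0.847 = 44038 W
I_L = P_in / (√3·V_L·cosφ) = 44038 / (1.732 × 400 × 0.851) = 74.7 A

74.7 A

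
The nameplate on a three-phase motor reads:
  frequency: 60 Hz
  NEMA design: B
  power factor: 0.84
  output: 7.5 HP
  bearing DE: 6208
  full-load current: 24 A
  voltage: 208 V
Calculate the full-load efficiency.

77.0 %

P_out = 7.5 × 746 = 5595 W
P_in = √3·V_L·I_L·cosφ = 1.732 × 208 × 24 × 0.84 = 7263 W
η = P_out / P_in = 5595 / 7263 = 0.770 = 77.0%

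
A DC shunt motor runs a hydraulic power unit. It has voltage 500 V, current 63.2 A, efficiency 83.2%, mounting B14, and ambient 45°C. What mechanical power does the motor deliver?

26.3 kW

P_in = V·I = 500 × 63.2 = 31600 W
P_out = η·P_in = 0.832 × 31600 = 26291 W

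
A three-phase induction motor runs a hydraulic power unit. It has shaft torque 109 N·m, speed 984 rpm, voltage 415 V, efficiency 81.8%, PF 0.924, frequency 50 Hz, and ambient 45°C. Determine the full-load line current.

20.7 A

ω = 2π×984/60 = 103 rad/s; P_out = τω = 109 × 103 = 11227 W
P_in = P_out / η = 11227 / 0.818 = 13725 W
I_L = P_in / (√3·V_L·cosφ) = 13725 / (1.732 × 415 × 0.924) = 20.7 A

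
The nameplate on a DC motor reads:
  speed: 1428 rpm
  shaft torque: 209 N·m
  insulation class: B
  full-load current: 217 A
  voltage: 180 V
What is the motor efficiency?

ω = 2π × 1428/60 = 149.5 rad/s; P_out = τω = 209 × 149.5 = 31246 W
P_in = V·I = 180 × 217 = 39060 W
η = P_out / P_in = 31246 / 39060 = 0.800 = 80.0%

80.0 %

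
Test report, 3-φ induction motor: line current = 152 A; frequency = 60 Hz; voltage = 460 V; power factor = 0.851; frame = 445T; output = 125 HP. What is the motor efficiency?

P_out = 125 × 746 = 93250 W
P_in = √3·V_L·I_L·cosφ = 1.732 × 460 × 152 × 0.851 = 103057 W
η = P_out / P_in = 93250 / 103057 = 0.905 = 90.5%

90.5 %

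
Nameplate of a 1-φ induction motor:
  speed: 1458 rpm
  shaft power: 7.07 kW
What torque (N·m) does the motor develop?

ω = 2π × 1458/60 = 152.7 rad/s
τ = P/ω = 7070/152.7 = 46.3 N·m

46.3 N·m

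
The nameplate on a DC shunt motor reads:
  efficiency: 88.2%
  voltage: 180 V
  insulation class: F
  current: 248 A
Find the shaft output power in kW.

P_in = V·I = 180 × 248 = 44640 W
P_out = η·P_in = 0.882 × 44640 = 39372 W

39.4 kW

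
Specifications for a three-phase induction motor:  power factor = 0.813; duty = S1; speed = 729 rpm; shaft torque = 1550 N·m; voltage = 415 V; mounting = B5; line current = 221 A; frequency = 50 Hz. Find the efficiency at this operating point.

ω = 2π × 729/60 = 76.34 rad/s; P_out = τω = 1550 × 76.34 = 118327 W
P_in = √3·V_L·I_L·cosφ = 1.732 × 415 × 221 × 0.813 = 129145 W
η = P_out / P_in = 118327 / 129145 = 0.916 = 91.6%

91.6 %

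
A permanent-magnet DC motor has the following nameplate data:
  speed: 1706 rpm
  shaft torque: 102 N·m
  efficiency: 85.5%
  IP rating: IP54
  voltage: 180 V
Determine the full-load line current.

ω = 2π×1706/60 = 178.7 rad/s; P_out = τω = 102 × 178.7 = 18227 W
P_in = P_out / η = 18227 / 0.855 = 21318 W
I = P_in / V = 21318 / 180 = 118 A

118 A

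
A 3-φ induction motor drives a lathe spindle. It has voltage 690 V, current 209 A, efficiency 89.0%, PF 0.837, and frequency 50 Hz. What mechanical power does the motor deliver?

P_in = √3·V·I·cosφ = 1.732 × 690 × 209 × 0.837 = 209059 W
P_out = η·P_in = 0.89 × 209059 = 186063 W

186 kW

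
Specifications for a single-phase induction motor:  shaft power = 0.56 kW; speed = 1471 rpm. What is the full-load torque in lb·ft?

ω = 2π × 1471/60 = 154 rad/s
τ = P/ω = 560/154 = 3.636 N·m
In lb·ft: 3.636/1.356 = 2.68 lb·ft

2.68 lb·ft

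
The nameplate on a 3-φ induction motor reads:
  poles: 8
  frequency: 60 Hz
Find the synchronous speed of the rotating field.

n_s = 120f/p = 120×60/8 = 900 rpm

900 rpm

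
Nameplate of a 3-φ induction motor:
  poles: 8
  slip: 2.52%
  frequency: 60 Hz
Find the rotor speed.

877 rpm

n_s = 120f/p = 120×60/8 = 900 rpm
n = n_s(1 − s) = 900 × (1 − 0.0252) = 877 rpm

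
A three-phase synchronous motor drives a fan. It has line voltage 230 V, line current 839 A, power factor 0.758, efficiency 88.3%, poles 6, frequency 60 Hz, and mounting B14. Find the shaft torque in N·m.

P_in = √3·V·I·cosφ = 1.732 × 230 × 839 × 0.758 = 253342 W
P_out = η·P_in = 0.883 × 253342 = 223701 W
n = n_s = 120×60/6 = 1200 rpm (synchronous)
ω = 2π×1200/60 = 125.7 rad/s
τ = P_out/ω = 223701/125.7 = 1780 N·m

1780 N·m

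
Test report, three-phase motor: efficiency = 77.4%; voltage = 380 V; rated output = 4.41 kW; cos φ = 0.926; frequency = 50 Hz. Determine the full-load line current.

P_out = 4.41 kW = 4410 W
P_in = P_out / η = 4410 / 0.774 = 5698 W
I_L = P_in / (√3·V_L·cosφ) = 5698 / (1.732 × 380 × 0.926) = 9.35 A

9.35 A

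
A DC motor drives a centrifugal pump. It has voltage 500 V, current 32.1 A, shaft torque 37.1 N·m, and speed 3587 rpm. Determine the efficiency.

86.8 %

ω = 2π × 3587/60 = 375.6 rad/s; P_out = τω = 37.1 × 375.6 = 13935 W
P_in = V·I = 500 × 32.1 = 16050 W
η = P_out / P_in = 13935 / 16050 = 0.868 = 86.8%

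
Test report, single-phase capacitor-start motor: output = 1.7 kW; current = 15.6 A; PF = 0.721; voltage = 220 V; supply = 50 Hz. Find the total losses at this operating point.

P_in = V·I·cosφ = 220×15.6×0.721 = 2474 W
P_out = 1700 W
Losses = P_in − P_out = 2474 − 1700 = 774 W

774 W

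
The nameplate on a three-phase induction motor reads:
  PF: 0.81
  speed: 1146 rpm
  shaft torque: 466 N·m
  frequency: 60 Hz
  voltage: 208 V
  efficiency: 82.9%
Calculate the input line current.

ω = 2π×1146/60 = 120 rad/s; P_out = τω = 466 × 120 = 55920 W
P_in = P_out / η = 55920 / 0.829 = 67455 W
I_L = P_in / (√3·V_L·cosφ) = 67455 / (1.732 × 208 × 0.81) = 231 A

231 A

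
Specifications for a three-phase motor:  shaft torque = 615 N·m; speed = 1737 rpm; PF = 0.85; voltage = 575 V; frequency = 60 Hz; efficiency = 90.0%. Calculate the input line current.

147 A

ω = 2π×1737/60 = 181.9 rad/s; P_out = τω = 615 × 181.9 = 111869 W
P_in = P_out / η = 111869 / 0.900 = 124299 W
I_L = P_in / (√3·V_L·cosφ) = 124299 / (1.732 × 575 × 0.85) = 147 A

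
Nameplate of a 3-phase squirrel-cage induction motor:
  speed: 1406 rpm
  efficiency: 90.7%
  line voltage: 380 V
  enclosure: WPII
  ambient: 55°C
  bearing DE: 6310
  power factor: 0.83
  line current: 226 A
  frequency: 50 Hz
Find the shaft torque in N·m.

P_in = √3·V·I·cosφ = 1.732 × 380 × 226 × 0.83 = 123458 W
P_out = η·P_in = 0.907 × 123458 = 111976 W
n = 1406 rpm
ω = 2π×1406/60 = 147.2 rad/s
τ = P_out/ω = 111976/147.2 = 761 N·m

761 N·m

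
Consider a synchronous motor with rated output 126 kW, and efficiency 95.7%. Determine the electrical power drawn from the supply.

132 kW

P_out = 126000 W
P_in = P_out/η = 126000/0.957 = 131661 W = 132 kW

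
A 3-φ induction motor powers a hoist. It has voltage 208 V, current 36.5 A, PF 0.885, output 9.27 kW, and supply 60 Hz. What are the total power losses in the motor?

2370 W

P_in = √3·V·I·cosφ = 1.732×208×36.5×0.885 = 11637 W
P_out = 9270 W
Losses = P_in − P_out = 11637 − 9270 = 2367 W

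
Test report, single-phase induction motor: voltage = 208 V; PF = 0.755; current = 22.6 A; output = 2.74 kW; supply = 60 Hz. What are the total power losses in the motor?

809 W

P_in = V·I·cosφ = 208×22.6×0.755 = 3549 W
P_out = 2740 W
Losses = P_in − P_out = 3549 − 2740 = 809 W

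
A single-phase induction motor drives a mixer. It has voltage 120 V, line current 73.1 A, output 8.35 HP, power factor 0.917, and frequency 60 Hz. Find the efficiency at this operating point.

77.4 %

P_out = 8.35 × 746 = 6229 W
P_in = V·I·cosφ = 120 × 73.1 × 0.917 = 8044 W
η = P_out / P_in = 6229 / 8044 = 0.774 = 77.4%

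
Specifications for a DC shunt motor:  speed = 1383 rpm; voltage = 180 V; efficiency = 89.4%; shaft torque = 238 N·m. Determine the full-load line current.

214 A

ω = 2π×1383/60 = 144.8 rad/s; P_out = τω = 238 × 144.8 = 34462 W
P_in = P_out / η = 34462 / 0.894 = 38548 W
I = P_in / V = 38548 / 180 = 214 A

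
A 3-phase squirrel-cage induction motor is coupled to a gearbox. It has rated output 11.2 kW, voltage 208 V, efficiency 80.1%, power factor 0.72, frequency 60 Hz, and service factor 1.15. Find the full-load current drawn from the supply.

P_out = 11.2 kW = 11200 W
P_in = P_out / η = 11200 / 0.801 = 13983 W
I_L = P_in / (√3·V_L·cosφ) = 13983 / (1.732 × 208 × 0.72) = 53.9 A

53.9 A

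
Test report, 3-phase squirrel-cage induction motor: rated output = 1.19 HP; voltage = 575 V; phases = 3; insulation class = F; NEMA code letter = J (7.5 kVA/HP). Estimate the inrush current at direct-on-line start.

8.96 A

S_LR = 7.5 × 1.19 = 8.925 kVA
I_LR = S_LR/(√3·V_L) = 8925/(1.732×575) = 8.96 A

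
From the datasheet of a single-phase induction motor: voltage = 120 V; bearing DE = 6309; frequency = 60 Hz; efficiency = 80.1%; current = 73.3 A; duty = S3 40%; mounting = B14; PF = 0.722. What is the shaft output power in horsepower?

P_in = V·I·cosφ = 120 × 73.3 × 0.722 = 6351 W
P_out = η·P_in = 0.801 × 6351 = 5087 W
= 5087/746 = 6.82 HP

6.82 HP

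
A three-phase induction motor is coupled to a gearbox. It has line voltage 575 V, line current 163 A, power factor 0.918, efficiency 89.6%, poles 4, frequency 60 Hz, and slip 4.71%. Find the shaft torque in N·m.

743 N·m

P_in = √3·V·I·cosφ = 1.732 × 575 × 163 × 0.918 = 149021 W
P_out = η·P_in = 0.896 × 149021 = 133523 W
n_s = 120×60/4 = 1800 rpm; n = 1800×(1−0.0471) = 1715 rpm
ω = 2π×1715/60 = 179.6 rad/s
τ = P_out/ω = 133523/179.6 = 743 N·m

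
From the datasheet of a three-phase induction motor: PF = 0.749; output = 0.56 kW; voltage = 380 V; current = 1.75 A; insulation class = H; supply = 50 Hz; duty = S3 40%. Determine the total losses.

303 W

P_in = √3·V·I·cosφ = 1.732×380×1.75×0.749 = 863 W
P_out = 560 W
Losses = P_in − P_out = 863 − 560 = 303 W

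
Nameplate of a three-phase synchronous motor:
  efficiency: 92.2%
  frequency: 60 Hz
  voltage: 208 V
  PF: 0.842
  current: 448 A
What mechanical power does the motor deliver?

P_in = √3·V·I·cosφ = 1.732 × 208 × 448 × 0.842 = 135894 W
P_out = η·P_in = 0.922 × 135894 = 125294 W

125 kW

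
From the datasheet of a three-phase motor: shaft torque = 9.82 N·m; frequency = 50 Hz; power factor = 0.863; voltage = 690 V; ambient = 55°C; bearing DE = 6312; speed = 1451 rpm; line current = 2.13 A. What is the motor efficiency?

67.9 %

ω = 2π × 1451/60 = 151.9 rad/s; P_out = τω = 9.82 × 151.9 = 1492 W
P_in = √3·V_L·I_L·cosφ = 1.732 × 690 × 2.13 × 0.863 = 2197 W
η = P_out / P_in = 1492 / 2197 = 0.679 = 67.9%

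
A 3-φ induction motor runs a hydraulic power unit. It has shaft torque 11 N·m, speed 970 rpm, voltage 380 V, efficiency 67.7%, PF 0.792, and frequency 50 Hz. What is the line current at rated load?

3.17 A

ω = 2π×970/60 = 101.6 rad/s; P_out = τω = 11 × 101.6 = 1118 W
P_in = P_out / η = 1118 / 0.677 = 1651 W
I_L = P_in / (√3·V_L·cosφ) = 1651 / (1.732 × 380 × 0.792) = 3.17 A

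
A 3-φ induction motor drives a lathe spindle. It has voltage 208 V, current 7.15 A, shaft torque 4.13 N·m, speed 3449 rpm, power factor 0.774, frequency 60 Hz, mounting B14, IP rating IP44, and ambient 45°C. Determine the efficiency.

ω = 2π × 3449/60 = 361.2 rad/s; P_out = τω = 4.13 × 361.2 = 1492 W
P_in = √3·V_L·I_L·cosφ = 1.732 × 208 × 7.15 × 0.774 = 1994 W
η = P_out / P_in = 1492 / 1994 = 0.748 = 74.8%

74.8 %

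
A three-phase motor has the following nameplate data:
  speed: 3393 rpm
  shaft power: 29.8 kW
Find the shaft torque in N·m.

ω = 2π × 3393/60 = 355.3 rad/s
τ = P/ω = 29800/355.3 = 83.9 N·m

83.9 N·m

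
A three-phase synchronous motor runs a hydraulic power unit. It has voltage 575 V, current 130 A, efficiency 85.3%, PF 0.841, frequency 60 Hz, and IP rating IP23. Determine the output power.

92.9 kW

P_in = √3·V·I·cosφ = 1.732 × 575 × 130 × 0.841 = 108882 W
P_out = η·P_in = 0.853 × 108882 = 92876 W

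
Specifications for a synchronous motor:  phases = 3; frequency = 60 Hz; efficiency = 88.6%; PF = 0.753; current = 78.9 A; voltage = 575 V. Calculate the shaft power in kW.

P_in = √3·V·I·cosφ = 1.732 × 575 × 78.9 × 0.753 = 59168 W
P_out = η·P_in = 0.886 × 59168 = 52423 W

52.4 kW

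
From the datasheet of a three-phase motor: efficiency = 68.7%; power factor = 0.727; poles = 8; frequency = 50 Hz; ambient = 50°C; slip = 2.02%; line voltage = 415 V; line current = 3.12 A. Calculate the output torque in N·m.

P_in = √3·V·I·cosφ = 1.732 × 415 × 3.12 × 0.727 = 1630 W
P_out = η·P_in = 0.687 × 1630 = 1120 W
n_s = 120×50/8 = 750 rpm; n = 750×(1−0.0202) = 735 rpm
ω = 2π×735/60 = 76.97 rad/s
τ = P_out/ω = 1120/76.97 = 14.6 N·m

14.6 N·m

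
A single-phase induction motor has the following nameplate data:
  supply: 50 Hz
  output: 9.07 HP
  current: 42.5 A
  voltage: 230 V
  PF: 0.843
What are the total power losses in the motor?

P_in = V·I·cosφ = 230×42.5×0.843 = 8240 W
P_out = 9.07×746 = 6766 W
Losses = P_in − P_out = 8240 − 6766 = 1474 W

1470 W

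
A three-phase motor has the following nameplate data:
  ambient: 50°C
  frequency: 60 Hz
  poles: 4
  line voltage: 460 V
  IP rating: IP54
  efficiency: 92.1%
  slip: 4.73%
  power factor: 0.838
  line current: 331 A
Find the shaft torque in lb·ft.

P_in = √3·V·I·cosφ = 1.732 × 460 × 331 × 0.838 = 220993 W
P_out = η·P_in = 0.921 × 220993 = 203535 W
n_s = 120×60/4 = 1800 rpm; n = 1800×(1−0.0473) = 1715 rpm
ω = 2π×1715/60 = 179.6 rad/s
τ = P_out/ω = 203535/179.6 = 1133 N·m
In lb·ft: 1133/1.356 = 836 lb·ft

836 lb·ft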